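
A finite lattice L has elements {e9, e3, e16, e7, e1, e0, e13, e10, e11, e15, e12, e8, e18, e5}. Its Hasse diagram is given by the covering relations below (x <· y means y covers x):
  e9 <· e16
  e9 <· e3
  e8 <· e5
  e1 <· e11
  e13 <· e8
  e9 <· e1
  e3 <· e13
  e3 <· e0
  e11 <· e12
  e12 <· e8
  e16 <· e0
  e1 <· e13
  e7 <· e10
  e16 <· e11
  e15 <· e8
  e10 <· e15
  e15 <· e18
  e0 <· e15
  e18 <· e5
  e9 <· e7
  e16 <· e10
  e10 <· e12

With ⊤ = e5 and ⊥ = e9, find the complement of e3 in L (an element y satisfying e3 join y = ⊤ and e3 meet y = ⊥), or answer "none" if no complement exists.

For every candidate y, either e3 ∨ y ≠ e5 or e3 ∧ y ≠ e9; no complement exists.

none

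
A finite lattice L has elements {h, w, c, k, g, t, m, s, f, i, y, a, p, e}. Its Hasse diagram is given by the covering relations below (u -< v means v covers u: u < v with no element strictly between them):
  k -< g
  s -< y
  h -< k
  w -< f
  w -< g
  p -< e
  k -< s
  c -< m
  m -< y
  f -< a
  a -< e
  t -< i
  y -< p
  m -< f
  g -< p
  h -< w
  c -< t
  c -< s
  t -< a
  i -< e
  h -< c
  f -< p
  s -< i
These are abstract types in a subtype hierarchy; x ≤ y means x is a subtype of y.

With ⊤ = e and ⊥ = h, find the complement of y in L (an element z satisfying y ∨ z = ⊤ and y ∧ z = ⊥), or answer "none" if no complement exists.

none

For every candidate z, either y ∨ z ≠ e or y ∧ z ≠ h; no complement exists.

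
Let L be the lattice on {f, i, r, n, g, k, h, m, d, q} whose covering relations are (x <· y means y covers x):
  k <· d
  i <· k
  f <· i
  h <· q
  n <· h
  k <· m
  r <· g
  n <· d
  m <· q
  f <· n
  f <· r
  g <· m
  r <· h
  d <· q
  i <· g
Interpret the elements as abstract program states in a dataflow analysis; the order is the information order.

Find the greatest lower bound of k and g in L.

Common lower bounds of {k, g}: f, i.
The greatest among these is i.

i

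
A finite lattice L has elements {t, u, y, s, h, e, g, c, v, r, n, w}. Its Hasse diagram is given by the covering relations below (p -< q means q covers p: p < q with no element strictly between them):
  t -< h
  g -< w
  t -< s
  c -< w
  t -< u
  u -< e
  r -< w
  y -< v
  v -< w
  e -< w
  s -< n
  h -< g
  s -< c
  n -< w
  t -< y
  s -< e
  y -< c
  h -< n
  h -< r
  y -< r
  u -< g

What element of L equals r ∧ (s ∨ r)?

s ∨ r = w
r ∧ w = r

r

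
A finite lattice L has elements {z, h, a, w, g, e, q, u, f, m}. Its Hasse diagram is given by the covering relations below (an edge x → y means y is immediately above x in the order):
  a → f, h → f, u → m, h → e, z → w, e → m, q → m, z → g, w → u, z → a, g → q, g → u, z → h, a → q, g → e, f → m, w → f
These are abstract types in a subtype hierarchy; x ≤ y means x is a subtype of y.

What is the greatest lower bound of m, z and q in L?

z

Common lower bounds of {m, z, q}: z.
The greatest among these is z.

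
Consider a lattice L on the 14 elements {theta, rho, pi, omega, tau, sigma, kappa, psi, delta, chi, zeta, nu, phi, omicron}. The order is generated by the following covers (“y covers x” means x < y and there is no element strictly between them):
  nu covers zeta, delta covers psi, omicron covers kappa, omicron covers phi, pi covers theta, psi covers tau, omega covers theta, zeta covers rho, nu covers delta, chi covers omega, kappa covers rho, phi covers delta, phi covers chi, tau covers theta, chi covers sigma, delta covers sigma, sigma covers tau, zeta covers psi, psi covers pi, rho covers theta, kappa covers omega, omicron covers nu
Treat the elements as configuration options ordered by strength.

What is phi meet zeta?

Common lower bounds of {phi, zeta}: pi, psi, tau, theta.
The greatest among these is psi.

psi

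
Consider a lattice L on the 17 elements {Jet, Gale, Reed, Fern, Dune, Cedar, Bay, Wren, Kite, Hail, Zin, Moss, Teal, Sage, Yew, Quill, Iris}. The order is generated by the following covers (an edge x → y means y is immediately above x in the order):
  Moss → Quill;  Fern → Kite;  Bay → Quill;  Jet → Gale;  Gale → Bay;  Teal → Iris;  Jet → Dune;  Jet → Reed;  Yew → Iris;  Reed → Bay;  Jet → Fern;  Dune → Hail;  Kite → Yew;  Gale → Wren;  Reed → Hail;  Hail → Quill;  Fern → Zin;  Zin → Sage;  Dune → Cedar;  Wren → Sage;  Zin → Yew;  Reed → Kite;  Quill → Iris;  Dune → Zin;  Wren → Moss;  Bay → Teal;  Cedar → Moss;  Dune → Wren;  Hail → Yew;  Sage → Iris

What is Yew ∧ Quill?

Common lower bounds of {Yew, Quill}: Dune, Hail, Jet, Reed.
The greatest among these is Hail.

Hail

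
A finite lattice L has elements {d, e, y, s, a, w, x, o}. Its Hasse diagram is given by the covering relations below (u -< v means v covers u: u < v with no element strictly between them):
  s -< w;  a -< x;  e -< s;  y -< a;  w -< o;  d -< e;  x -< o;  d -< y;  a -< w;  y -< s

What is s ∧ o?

s

Common lower bounds of {s, o}: d, e, s, y.
The greatest among these is s.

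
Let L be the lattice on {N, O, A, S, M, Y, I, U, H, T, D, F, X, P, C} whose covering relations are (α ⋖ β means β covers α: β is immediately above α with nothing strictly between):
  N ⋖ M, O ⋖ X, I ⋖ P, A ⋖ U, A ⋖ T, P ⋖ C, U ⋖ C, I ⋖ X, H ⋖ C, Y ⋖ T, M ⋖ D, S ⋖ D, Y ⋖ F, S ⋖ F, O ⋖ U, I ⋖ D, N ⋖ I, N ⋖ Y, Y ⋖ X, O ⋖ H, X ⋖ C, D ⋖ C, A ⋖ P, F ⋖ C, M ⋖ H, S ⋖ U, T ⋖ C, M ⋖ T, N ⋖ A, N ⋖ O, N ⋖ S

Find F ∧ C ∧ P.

Common lower bounds of {F, C, P}: N.
The greatest among these is N.

N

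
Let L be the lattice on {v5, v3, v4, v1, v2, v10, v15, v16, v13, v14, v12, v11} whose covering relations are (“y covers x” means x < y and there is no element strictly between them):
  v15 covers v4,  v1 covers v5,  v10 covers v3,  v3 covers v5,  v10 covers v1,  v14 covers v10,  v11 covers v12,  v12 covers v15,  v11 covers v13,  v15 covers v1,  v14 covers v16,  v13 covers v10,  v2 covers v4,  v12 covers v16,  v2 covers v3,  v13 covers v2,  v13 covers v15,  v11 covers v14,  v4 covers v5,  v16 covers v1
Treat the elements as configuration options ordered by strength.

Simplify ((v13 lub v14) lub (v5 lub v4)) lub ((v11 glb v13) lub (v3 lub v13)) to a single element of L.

v13 ∨ v14 = v11
v5 ∨ v4 = v4
v11 ∨ v4 = v11
v11 ∧ v13 = v13
v3 ∨ v13 = v13
v13 ∨ v13 = v13
v11 ∨ v13 = v11

v11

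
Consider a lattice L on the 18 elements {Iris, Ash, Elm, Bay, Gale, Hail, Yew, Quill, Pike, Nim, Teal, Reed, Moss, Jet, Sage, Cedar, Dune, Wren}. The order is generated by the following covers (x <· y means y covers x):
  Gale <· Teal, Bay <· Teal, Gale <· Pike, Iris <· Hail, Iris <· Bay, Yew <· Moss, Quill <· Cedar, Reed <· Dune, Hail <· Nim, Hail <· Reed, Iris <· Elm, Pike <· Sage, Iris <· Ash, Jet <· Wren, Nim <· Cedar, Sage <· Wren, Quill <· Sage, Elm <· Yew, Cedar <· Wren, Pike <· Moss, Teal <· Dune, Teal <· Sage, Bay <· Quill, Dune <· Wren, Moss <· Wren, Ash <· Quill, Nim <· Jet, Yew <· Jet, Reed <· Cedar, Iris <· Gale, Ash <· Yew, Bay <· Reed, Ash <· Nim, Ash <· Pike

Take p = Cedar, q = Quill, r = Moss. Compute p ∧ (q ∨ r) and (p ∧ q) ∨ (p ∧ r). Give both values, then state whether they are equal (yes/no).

q ∨ r = Wren, so p ∧ (q ∨ r) = Cedar ∧ Wren = Cedar.
p ∧ q = Quill and p ∧ r = Ash, so (p ∧ q) ∨ (p ∧ r) = Quill ∨ Ash = Quill.
Equal: no.

Cedar; Quill; no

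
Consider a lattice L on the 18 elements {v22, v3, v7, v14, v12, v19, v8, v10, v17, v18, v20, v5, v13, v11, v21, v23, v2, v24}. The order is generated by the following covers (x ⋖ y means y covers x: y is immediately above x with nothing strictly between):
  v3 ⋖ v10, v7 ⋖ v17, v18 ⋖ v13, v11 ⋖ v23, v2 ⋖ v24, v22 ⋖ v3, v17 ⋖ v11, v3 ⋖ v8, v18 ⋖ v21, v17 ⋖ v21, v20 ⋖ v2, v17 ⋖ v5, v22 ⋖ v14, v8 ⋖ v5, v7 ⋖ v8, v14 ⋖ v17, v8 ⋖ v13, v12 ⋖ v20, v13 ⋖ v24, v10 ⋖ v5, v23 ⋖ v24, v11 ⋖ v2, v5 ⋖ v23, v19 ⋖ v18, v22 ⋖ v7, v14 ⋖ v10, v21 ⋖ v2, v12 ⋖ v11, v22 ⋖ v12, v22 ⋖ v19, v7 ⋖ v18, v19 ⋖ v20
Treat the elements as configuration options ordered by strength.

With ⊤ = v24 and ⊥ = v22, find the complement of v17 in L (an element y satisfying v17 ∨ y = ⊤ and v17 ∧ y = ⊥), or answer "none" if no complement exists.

For every candidate y, either v17 ∨ y ≠ v24 or v17 ∧ y ≠ v22; no complement exists.

none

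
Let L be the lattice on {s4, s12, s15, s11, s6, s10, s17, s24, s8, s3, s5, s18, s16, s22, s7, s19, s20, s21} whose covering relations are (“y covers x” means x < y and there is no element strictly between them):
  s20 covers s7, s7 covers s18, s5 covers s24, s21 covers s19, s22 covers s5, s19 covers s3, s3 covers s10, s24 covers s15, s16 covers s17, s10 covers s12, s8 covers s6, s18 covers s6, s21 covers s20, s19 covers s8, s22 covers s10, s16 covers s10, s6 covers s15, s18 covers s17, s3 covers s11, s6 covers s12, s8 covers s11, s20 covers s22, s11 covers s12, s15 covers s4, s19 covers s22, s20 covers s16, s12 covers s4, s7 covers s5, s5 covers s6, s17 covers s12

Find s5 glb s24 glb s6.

s15

Common lower bounds of {s5, s24, s6}: s15, s4.
The greatest among these is s15.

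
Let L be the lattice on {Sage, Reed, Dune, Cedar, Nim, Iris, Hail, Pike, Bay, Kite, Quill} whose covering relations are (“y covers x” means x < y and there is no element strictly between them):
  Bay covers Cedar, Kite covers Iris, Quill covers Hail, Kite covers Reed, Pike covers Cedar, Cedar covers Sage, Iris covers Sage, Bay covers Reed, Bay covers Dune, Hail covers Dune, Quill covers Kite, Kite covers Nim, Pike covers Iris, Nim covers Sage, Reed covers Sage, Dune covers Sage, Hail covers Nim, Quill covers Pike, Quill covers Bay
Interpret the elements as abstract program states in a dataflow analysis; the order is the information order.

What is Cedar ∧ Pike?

Cedar

Common lower bounds of {Cedar, Pike}: Cedar, Sage.
The greatest among these is Cedar.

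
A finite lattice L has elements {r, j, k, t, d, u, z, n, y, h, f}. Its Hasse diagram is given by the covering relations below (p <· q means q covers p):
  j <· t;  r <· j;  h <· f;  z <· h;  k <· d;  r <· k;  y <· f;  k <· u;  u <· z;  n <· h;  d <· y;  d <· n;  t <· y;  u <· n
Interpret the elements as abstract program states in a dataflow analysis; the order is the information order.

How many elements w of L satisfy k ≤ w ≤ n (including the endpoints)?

The interval [k, n] = {d, k, n, u}, which has 4 elements.

4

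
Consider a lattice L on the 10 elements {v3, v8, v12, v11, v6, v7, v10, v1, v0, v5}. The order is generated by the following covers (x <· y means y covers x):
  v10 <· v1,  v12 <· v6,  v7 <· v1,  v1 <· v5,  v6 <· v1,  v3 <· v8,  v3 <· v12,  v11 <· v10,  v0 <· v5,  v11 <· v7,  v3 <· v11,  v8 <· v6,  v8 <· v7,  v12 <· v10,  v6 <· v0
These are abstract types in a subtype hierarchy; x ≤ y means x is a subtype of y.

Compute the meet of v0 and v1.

Common lower bounds of {v0, v1}: v12, v3, v6, v8.
The greatest among these is v6.

v6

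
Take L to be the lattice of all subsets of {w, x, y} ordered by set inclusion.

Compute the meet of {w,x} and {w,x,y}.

Under ⊆, meet is intersection: {w,x} ∩ {w,x,y} = {w,x}.

{w,x}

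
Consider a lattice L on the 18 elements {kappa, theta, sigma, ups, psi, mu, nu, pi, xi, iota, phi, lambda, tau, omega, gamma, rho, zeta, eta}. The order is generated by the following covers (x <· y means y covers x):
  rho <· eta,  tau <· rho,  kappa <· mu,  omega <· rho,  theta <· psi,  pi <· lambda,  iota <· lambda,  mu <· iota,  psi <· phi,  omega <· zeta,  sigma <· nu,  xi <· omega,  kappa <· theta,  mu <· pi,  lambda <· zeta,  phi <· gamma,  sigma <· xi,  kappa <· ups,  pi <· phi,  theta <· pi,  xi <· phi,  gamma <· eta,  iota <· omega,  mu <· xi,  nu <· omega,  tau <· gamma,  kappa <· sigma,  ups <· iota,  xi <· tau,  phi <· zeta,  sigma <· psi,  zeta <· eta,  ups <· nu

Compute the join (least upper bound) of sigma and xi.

xi

Common upper bounds of {sigma, xi}: eta, gamma, omega, phi, rho, tau, xi, zeta.
The least among these is xi.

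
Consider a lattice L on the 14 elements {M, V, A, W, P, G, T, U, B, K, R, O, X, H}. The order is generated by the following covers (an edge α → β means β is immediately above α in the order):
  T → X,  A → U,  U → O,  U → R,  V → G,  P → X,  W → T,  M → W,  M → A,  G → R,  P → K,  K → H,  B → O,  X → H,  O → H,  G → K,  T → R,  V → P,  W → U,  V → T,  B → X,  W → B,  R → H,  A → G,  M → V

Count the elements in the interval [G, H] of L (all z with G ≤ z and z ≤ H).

The interval [G, H] = {G, H, K, R}, which has 4 elements.

4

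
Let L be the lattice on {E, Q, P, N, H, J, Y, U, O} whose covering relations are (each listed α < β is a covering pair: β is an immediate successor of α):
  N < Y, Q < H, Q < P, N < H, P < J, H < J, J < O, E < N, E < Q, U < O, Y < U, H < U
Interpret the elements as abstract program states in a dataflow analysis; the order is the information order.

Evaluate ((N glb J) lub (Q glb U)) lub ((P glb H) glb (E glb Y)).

H

N ∧ J = N
Q ∧ U = Q
N ∨ Q = H
P ∧ H = Q
E ∧ Y = E
Q ∧ E = E
H ∨ E = H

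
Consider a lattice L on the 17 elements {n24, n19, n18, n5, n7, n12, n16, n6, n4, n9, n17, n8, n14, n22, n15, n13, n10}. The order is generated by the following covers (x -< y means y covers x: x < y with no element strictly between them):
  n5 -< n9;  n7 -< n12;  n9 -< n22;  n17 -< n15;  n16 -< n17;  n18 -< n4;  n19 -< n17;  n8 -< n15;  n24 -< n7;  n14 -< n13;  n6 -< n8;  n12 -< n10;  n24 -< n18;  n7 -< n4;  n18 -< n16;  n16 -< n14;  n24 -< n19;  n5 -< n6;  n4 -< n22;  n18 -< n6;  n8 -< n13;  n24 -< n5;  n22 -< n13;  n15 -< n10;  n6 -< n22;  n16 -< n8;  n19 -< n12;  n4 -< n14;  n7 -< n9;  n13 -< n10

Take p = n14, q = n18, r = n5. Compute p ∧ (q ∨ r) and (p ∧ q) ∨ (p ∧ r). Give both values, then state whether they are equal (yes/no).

q ∨ r = n6, so p ∧ (q ∨ r) = n14 ∧ n6 = n18.
p ∧ q = n18 and p ∧ r = n24, so (p ∧ q) ∨ (p ∧ r) = n18 ∨ n24 = n18.
Equal: yes.

n18; n18; yes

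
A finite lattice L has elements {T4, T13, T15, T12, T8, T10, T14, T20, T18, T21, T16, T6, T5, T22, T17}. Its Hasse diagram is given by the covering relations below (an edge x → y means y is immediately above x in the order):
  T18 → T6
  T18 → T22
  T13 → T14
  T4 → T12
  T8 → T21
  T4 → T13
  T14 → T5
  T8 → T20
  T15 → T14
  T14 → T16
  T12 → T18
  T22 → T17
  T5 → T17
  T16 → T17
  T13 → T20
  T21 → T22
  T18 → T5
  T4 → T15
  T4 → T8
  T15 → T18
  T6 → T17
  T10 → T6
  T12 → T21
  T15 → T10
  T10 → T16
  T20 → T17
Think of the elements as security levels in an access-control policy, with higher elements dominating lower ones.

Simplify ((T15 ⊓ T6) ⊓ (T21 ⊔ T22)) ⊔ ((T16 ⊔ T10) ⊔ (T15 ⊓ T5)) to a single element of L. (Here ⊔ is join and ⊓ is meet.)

T16

T15 ∧ T6 = T15
T21 ∨ T22 = T22
T15 ∧ T22 = T15
T16 ∨ T10 = T16
T15 ∧ T5 = T15
T16 ∨ T15 = T16
T15 ∨ T16 = T16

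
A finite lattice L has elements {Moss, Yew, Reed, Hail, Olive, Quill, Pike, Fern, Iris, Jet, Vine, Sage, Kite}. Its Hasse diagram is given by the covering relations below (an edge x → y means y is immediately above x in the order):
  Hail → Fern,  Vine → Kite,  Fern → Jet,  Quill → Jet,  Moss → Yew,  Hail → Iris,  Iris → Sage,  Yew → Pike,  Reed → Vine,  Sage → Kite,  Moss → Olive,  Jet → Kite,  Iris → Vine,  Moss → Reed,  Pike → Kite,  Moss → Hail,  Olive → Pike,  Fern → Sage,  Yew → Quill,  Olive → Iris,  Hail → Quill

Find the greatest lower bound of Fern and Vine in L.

Common lower bounds of {Fern, Vine}: Hail, Moss.
The greatest among these is Hail.

Hail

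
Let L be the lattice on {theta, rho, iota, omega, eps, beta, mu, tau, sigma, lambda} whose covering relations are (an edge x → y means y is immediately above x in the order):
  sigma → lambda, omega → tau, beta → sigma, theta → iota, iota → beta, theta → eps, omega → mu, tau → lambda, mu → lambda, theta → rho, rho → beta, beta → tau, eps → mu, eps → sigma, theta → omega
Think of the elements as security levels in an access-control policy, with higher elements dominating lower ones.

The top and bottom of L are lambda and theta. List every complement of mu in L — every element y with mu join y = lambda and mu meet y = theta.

Need y with mu ∨ y = lambda and mu ∧ y = theta.
Checking each element gives: beta, iota, rho.

beta, iota, rho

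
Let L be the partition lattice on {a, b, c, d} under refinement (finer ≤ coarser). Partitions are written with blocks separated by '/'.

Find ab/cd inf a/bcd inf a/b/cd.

Common lower bounds of {ab/cd, a/bcd, a/b/cd}: a/b/c/d, a/b/cd.
The greatest among these is a/b/cd.

a/b/cd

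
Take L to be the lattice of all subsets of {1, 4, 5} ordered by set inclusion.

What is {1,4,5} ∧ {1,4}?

{1,4}

Under ⊆, meet is intersection: {1,4,5} ∩ {1,4} = {1,4}.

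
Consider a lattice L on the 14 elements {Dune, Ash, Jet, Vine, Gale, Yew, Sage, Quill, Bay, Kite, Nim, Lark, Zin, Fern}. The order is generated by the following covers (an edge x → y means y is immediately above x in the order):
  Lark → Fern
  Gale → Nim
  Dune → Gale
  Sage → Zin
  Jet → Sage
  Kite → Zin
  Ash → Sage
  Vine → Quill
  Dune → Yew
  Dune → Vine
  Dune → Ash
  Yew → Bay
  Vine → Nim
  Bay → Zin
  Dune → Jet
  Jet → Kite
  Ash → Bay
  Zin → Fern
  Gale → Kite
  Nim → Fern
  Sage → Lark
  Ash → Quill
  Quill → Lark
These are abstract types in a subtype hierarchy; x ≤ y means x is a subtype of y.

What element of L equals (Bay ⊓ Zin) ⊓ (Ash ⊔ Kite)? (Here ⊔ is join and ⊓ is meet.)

Bay

Bay ∧ Zin = Bay
Ash ∨ Kite = Zin
Bay ∧ Zin = Bay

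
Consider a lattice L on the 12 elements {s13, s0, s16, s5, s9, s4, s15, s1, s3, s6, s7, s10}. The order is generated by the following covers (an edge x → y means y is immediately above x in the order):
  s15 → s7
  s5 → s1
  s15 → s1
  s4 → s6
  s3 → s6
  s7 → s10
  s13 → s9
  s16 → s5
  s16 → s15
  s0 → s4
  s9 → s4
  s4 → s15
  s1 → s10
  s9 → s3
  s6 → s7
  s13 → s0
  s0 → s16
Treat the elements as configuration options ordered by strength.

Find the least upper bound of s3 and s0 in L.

s6

Common upper bounds of {s3, s0}: s10, s6, s7.
The least among these is s6.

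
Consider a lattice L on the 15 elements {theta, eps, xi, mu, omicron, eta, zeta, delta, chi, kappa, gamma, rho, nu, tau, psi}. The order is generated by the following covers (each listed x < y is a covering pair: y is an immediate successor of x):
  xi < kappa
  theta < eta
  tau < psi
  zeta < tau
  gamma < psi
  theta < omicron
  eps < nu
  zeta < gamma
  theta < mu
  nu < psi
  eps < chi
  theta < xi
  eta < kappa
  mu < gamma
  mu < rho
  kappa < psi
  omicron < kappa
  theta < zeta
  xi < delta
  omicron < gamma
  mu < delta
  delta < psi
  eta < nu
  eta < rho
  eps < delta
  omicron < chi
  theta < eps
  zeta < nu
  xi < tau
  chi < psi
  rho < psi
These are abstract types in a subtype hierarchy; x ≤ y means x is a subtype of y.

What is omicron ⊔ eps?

chi

Common upper bounds of {omicron, eps}: chi, psi.
The least among these is chi.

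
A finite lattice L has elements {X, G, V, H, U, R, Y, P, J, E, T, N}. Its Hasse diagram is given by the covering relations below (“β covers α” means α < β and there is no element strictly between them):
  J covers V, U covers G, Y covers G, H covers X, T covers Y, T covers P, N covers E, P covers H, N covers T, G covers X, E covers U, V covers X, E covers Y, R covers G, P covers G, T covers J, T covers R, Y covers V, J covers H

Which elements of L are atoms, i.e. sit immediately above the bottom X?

G, H, V

The atoms are exactly the elements that cover X: G, H, V.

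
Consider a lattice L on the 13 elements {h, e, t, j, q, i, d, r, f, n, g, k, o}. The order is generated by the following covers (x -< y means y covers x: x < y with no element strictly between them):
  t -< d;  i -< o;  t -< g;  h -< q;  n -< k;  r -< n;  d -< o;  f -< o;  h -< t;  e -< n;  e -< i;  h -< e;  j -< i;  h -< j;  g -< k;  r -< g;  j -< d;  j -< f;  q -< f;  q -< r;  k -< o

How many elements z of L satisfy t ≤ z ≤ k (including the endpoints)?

3

The interval [t, k] = {g, k, t}, which has 3 elements.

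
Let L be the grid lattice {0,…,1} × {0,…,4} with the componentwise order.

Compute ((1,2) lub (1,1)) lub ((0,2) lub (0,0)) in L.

(1,2)

(1,2) ∨ (1,1) = (1,2)
(0,2) ∨ (0,0) = (0,2)
(1,2) ∨ (0,2) = (1,2)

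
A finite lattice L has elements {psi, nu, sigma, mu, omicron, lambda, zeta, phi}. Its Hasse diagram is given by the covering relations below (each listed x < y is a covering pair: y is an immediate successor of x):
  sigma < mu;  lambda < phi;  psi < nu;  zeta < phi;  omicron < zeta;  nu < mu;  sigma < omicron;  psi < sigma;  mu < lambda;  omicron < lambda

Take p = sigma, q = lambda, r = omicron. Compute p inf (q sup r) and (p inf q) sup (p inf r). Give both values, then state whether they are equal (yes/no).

q sup r = lambda, so p inf (q sup r) = sigma inf lambda = sigma.
p inf q = sigma and p inf r = sigma, so (p inf q) sup (p inf r) = sigma sup sigma = sigma.
Equal: yes.

sigma; sigma; yes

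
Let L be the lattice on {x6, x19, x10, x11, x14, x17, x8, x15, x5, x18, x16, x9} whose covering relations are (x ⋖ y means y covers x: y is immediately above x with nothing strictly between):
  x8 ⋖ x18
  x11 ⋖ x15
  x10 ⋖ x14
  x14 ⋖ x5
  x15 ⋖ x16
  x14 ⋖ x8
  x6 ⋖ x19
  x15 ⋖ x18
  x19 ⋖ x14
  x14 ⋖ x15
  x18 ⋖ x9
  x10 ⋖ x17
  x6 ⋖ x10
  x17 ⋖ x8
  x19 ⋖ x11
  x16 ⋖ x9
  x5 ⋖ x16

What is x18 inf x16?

x15

Common lower bounds of {x18, x16}: x10, x11, x14, x15, x19, x6.
The greatest among these is x15.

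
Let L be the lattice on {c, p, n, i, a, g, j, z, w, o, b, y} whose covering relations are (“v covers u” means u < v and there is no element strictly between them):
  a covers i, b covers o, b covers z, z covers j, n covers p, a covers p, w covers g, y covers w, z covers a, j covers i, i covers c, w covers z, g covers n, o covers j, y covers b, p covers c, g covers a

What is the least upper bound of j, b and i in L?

Common upper bounds of {j, b, i}: b, y.
The least among these is b.

b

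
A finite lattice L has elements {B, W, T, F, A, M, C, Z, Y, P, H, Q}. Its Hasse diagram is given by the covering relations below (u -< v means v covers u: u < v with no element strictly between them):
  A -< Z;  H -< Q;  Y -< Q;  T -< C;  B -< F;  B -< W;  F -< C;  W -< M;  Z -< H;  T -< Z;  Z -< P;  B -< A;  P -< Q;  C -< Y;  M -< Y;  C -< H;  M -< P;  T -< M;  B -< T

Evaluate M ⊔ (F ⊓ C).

Y

F ∧ C = F
M ∨ F = Y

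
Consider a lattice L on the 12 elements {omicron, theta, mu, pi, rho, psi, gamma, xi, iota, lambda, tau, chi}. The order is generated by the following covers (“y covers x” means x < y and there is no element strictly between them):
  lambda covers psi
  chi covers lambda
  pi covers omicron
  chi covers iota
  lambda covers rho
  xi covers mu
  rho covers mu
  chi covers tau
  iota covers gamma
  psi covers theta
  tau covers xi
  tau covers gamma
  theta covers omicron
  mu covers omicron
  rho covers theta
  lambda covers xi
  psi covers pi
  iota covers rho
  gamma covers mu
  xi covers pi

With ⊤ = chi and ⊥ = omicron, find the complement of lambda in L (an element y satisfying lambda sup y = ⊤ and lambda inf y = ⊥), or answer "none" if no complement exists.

For every candidate y, either lambda ∨ y ≠ chi or lambda ∧ y ≠ omicron; no complement exists.

none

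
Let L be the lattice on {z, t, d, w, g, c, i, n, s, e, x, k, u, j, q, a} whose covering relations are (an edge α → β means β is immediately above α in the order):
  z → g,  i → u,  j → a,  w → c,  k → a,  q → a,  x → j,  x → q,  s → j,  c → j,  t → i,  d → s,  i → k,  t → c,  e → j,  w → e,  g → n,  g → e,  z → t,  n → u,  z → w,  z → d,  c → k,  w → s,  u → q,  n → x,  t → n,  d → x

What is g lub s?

Common upper bounds of {g, s}: a, j.
The least among these is j.

j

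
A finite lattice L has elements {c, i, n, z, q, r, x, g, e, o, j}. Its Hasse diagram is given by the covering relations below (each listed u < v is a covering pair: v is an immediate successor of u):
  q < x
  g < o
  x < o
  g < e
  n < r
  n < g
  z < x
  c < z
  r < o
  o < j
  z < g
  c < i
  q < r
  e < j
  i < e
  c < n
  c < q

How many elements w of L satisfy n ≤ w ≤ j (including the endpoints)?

6

The interval [n, j] = {e, g, j, n, o, r}, which has 6 elements.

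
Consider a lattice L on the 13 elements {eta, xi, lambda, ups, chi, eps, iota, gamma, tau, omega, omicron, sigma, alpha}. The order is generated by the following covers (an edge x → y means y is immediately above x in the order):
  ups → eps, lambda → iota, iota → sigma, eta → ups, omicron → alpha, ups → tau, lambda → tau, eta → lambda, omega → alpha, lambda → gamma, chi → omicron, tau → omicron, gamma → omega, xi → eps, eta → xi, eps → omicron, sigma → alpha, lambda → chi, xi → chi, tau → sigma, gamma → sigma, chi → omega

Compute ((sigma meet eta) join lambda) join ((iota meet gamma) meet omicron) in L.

sigma ∧ eta = eta
eta ∨ lambda = lambda
iota ∧ gamma = lambda
lambda ∧ omicron = lambda
lambda ∨ lambda = lambda

lambda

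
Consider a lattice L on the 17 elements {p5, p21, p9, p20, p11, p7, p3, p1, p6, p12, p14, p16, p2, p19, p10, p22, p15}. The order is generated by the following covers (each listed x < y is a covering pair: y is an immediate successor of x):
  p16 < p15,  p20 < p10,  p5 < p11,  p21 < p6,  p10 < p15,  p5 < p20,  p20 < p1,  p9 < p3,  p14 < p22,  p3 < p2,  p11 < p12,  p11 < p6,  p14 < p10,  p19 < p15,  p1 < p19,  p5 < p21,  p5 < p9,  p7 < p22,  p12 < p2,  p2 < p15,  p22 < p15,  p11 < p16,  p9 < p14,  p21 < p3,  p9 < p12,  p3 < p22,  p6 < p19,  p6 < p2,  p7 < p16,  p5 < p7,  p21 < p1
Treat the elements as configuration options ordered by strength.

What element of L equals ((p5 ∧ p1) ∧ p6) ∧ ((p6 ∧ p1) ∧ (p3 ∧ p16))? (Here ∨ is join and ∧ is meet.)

p5 ∧ p1 = p5
p5 ∧ p6 = p5
p6 ∧ p1 = p21
p3 ∧ p16 = p5
p21 ∧ p5 = p5
p5 ∧ p5 = p5

p5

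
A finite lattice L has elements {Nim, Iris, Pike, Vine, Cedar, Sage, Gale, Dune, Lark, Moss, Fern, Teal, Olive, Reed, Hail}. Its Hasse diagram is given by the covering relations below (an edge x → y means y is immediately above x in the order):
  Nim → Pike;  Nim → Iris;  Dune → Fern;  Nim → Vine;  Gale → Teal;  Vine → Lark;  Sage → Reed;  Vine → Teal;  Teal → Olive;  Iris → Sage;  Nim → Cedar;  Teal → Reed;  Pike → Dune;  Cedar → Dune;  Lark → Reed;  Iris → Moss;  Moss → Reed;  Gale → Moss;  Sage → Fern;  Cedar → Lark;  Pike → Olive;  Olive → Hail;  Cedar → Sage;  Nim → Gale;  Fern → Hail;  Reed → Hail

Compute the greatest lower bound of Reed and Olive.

Teal

Common lower bounds of {Reed, Olive}: Gale, Nim, Teal, Vine.
The greatest among these is Teal.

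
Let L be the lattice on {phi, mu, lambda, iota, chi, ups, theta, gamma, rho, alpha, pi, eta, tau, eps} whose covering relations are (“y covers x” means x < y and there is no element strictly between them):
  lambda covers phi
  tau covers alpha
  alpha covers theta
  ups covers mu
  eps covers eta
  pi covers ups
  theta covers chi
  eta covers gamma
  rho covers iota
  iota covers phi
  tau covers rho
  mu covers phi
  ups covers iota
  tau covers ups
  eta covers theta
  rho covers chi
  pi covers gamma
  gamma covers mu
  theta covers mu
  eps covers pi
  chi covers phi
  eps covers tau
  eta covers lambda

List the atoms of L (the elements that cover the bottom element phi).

The atoms are exactly the elements that cover phi: chi, iota, lambda, mu.

chi, iota, lambda, mu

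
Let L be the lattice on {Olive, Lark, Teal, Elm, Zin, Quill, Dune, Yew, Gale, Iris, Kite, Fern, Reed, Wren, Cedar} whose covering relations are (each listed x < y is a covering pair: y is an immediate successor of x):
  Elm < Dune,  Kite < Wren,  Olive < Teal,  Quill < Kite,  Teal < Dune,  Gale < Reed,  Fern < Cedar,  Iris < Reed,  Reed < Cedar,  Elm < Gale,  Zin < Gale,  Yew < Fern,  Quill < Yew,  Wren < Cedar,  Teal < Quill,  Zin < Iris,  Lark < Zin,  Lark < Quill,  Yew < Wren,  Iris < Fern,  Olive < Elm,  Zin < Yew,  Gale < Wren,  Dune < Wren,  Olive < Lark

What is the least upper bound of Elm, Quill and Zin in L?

Wren

Common upper bounds of {Elm, Quill, Zin}: Cedar, Wren.
The least among these is Wren.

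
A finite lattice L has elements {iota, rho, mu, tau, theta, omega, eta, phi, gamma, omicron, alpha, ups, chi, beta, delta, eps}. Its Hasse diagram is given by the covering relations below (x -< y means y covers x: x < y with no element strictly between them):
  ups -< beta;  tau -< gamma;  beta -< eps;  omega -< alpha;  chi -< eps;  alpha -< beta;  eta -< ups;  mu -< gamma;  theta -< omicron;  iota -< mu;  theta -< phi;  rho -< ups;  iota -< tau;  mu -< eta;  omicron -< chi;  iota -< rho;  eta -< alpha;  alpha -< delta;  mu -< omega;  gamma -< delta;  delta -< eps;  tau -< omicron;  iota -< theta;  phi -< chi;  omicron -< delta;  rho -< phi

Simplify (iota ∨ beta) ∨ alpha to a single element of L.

beta

iota ∨ beta = beta
beta ∨ alpha = beta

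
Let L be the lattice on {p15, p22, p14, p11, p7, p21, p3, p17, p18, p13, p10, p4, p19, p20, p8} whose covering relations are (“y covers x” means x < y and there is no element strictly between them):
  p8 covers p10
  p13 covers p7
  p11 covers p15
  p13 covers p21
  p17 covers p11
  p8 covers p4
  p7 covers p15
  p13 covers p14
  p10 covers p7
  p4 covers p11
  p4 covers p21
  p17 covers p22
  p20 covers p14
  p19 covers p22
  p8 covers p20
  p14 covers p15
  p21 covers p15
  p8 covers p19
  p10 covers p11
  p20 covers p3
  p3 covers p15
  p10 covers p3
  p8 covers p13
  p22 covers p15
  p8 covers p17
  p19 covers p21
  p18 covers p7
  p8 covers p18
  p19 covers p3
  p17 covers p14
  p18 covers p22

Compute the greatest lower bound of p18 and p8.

Common lower bounds of {p18, p8}: p15, p18, p22, p7.
The greatest among these is p18.

p18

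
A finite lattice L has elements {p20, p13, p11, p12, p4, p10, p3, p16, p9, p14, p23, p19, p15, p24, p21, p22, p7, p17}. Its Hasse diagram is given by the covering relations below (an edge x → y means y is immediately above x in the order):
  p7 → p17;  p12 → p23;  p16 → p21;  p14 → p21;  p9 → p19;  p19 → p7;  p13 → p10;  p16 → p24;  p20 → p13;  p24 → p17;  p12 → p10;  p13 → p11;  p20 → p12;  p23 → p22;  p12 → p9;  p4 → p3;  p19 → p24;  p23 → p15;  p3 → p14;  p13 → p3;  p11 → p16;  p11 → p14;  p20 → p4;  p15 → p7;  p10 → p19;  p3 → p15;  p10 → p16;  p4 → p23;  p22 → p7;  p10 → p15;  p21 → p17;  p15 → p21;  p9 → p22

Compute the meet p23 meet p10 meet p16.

Common lower bounds of {p23, p10, p16}: p12, p20.
The greatest among these is p12.

p12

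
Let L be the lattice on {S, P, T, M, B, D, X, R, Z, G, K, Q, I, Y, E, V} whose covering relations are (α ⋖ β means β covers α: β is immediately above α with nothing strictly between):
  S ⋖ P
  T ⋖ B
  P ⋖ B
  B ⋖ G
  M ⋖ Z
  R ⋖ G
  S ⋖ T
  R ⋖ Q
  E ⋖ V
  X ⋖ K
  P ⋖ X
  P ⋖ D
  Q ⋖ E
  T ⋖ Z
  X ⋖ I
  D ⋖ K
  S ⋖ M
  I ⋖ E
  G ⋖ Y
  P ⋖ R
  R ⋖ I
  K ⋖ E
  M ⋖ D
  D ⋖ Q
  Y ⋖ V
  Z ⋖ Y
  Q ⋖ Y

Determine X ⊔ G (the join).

V

Common upper bounds of {X, G}: V.
The least among these is V.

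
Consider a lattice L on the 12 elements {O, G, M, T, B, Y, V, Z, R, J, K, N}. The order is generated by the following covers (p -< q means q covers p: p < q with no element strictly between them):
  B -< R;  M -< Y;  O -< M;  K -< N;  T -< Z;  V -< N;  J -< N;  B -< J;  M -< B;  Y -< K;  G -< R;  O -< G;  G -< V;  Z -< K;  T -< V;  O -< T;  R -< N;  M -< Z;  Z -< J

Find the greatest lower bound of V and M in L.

Common lower bounds of {V, M}: O.
The greatest among these is O.

O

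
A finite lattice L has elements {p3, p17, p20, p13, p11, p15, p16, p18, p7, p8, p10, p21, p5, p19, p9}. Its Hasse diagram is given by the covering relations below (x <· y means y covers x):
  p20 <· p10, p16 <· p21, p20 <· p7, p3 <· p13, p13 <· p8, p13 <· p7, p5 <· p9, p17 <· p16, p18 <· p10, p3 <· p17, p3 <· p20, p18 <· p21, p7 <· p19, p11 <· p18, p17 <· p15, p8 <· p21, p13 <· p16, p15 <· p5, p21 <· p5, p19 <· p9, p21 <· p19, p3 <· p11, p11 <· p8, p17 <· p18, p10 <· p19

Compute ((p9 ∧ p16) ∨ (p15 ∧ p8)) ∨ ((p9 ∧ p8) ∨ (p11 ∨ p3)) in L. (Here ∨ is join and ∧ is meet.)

p9 ∧ p16 = p16
p15 ∧ p8 = p3
p16 ∨ p3 = p16
p9 ∧ p8 = p8
p11 ∨ p3 = p11
p8 ∨ p11 = p8
p16 ∨ p8 = p21

p21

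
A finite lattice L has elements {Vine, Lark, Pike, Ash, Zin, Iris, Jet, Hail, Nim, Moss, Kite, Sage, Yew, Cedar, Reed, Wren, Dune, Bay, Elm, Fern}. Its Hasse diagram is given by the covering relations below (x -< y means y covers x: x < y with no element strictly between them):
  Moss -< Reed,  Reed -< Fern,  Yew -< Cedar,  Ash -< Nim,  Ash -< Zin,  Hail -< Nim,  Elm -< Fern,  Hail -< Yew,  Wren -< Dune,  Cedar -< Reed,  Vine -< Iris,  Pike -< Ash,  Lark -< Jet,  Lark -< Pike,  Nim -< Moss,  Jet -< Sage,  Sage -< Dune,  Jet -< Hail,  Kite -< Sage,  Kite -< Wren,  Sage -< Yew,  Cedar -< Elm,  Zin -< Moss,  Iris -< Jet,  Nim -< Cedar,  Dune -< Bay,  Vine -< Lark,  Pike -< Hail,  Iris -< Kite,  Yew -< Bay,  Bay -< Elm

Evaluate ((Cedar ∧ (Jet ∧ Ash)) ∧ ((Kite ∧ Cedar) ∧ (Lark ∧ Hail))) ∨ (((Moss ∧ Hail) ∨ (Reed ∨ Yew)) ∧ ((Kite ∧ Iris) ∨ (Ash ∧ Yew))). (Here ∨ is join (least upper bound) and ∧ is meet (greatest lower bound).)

Jet ∧ Ash = Lark
Cedar ∧ Lark = Lark
Kite ∧ Cedar = Kite
Lark ∧ Hail = Lark
Kite ∧ Lark = Vine
Lark ∧ Vine = Vine
Moss ∧ Hail = Hail
Reed ∨ Yew = Reed
Hail ∨ Reed = Reed
Kite ∧ Iris = Iris
Ash ∧ Yew = Pike
Iris ∨ Pike = Hail
Reed ∧ Hail = Hail
Vine ∨ Hail = Hail

Hail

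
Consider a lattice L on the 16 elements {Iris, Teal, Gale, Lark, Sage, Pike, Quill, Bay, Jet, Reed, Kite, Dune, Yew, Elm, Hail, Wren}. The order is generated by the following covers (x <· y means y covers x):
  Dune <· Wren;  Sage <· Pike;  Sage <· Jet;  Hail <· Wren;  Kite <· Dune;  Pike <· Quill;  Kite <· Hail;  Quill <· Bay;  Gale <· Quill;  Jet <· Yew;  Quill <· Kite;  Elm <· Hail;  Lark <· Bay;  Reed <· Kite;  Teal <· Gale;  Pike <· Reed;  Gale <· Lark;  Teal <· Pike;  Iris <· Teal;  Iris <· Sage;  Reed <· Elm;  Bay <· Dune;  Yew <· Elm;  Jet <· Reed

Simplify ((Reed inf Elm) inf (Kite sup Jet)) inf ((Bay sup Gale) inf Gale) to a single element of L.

Reed ∧ Elm = Reed
Kite ∨ Jet = Kite
Reed ∧ Kite = Reed
Bay ∨ Gale = Bay
Bay ∧ Gale = Gale
Reed ∧ Gale = Teal

Teal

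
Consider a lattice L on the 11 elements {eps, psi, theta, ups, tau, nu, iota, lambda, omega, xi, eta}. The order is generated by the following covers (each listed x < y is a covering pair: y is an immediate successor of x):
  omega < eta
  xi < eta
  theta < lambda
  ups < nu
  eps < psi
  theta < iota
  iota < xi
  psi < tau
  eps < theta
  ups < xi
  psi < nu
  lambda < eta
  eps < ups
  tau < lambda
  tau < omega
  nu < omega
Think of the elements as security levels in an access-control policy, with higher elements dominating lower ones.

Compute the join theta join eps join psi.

Common upper bounds of {theta, eps, psi}: eta, lambda.
The least among these is lambda.

lambda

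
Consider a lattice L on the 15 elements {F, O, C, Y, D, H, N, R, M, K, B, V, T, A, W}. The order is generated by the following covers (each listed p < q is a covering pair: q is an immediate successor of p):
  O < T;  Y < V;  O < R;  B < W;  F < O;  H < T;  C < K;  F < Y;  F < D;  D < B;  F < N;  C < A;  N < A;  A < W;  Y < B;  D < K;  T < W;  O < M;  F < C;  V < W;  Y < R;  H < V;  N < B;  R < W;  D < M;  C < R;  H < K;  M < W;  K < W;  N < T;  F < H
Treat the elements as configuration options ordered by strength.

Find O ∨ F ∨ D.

Common upper bounds of {O, F, D}: M, W.
The least among these is M.

M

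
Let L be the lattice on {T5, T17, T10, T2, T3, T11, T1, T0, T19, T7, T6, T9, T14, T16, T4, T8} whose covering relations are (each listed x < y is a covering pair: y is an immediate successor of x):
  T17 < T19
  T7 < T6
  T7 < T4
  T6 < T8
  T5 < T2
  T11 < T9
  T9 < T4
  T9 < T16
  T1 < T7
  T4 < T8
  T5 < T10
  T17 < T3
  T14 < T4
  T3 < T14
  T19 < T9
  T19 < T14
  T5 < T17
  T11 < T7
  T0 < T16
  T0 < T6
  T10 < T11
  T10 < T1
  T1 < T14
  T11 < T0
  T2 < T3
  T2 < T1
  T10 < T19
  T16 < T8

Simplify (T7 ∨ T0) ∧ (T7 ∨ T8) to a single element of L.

T7 ∨ T0 = T6
T7 ∨ T8 = T8
T6 ∧ T8 = T6

T6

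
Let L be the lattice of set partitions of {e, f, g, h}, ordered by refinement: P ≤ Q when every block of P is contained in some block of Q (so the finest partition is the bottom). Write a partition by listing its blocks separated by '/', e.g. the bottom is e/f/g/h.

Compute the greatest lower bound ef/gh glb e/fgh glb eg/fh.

e/f/g/h

The meet (common refinement) of ef/gh, e/fgh, eg/fh intersects blocks pairwise, giving e/f/g/h.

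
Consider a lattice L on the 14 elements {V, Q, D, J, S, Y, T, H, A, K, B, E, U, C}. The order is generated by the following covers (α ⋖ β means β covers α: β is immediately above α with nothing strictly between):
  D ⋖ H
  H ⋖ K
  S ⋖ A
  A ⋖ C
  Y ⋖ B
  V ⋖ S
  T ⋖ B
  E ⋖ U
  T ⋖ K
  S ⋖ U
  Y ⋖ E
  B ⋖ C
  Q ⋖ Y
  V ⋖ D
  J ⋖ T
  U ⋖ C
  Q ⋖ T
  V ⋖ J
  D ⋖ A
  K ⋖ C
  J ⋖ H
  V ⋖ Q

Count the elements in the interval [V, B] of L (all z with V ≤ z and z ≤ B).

6

The interval [V, B] = {B, J, Q, T, V, Y}, which has 6 elements.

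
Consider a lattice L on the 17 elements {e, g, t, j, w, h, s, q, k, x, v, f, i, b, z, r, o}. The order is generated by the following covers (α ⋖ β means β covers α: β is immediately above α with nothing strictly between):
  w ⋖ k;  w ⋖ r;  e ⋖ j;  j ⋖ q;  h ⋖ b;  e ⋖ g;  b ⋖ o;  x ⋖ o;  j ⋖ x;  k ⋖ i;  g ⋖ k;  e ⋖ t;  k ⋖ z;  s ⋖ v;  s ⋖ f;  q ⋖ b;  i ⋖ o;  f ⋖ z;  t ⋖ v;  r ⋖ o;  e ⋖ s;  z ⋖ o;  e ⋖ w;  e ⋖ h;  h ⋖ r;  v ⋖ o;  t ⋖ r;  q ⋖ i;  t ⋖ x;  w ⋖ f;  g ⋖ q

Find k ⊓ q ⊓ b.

g

Common lower bounds of {k, q, b}: e, g.
The greatest among these is g.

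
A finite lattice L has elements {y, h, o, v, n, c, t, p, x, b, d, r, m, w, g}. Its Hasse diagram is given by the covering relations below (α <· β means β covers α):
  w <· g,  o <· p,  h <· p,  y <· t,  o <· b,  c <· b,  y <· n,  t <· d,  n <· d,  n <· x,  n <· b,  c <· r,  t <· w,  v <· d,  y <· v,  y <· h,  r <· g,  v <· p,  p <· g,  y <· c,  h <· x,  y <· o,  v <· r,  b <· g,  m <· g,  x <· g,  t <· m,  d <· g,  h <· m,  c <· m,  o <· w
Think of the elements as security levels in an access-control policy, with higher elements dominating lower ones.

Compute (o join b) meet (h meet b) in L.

o ∨ b = b
h ∧ b = y
b ∧ y = y

y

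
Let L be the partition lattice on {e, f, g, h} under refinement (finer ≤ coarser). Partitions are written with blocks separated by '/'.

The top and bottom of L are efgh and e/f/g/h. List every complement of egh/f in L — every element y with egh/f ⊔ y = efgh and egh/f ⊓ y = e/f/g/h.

Need y with egh/f ∨ y = efgh and egh/f ∧ y = e/f/g/h.
Checking each element gives: e/fg/h, e/fh/g, ef/g/h.

e/fg/h, e/fh/g, ef/g/h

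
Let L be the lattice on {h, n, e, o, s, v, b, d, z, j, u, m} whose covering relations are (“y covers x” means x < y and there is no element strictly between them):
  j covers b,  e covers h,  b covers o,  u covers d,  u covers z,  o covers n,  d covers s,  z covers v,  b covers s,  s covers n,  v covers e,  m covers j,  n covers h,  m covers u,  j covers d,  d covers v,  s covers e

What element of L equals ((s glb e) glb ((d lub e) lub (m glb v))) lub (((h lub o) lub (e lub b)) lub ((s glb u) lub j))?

j

s ∧ e = e
d ∨ e = d
m ∧ v = v
d ∨ v = d
e ∧ d = e
h ∨ o = o
e ∨ b = b
o ∨ b = b
s ∧ u = s
s ∨ j = j
b ∨ j = j
e ∨ j = j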